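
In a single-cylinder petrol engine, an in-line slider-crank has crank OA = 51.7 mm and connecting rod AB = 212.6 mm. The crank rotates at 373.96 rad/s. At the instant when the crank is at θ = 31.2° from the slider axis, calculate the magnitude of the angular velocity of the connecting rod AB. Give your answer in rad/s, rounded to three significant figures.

ω = 374 rad/s
The rod makes angle φ with the slider axis where L sinφ = r sinθ; differentiating, L cosφ·φ̇ = r ω cosθ.
L cosφ = √(L² − r² sin²θ) = 0.21091 m.
|ω_rod| = r ω |cosθ| / √(L² − r² sin²θ) = 0.0517·374·0.85536/0.21091 = 78.411 rad/s.

78.4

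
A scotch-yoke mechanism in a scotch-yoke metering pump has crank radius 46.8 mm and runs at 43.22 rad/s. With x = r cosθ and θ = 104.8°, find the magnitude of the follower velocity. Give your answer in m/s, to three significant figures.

1.96

ω = 43.22 rad/s
x = r cosθ ⇒ ẋ = −rω sinθ.
|v| = rω|sinθ| = 0.0468·43.22·|sin 104.8°| = 1.9556 m/s.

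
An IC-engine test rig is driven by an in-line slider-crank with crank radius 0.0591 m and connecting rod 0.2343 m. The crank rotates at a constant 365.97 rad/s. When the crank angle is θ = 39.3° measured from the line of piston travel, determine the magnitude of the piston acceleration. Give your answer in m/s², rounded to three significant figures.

6560

ω = 366 rad/s
x(θ) = r cosθ + √(L² − r² sin²θ); with ω constant, a = ω²·d²x/dθ².
d²x/dθ² = −r cosθ − r²(cos2θ)/√u − r⁴ sin²2θ/(4u^{3/2}),  u = L² − r² sin²θ = 0.0534953 m².
Substituting r = 0.0591 m, L = 0.2343 m, θ = 39.3°: d²x/dθ² = -0.048956 m.
a = ω²·d²x/dθ² = (366)²·(-0.048956) = -6556.8 m/s²;  |a| = 6556.8 m/s².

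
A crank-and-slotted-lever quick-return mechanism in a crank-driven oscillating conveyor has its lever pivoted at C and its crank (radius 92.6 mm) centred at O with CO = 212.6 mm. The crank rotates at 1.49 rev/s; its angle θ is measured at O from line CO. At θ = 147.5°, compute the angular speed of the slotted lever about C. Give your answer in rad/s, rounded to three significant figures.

3.65

ω = 9.362 rad/s (from 1.49 rev/s).
Crank pin A relative to C: A = (d + r cosθ, r sinθ); lever angle φ = atan2(r sinθ, d + r cosθ).
Differentiating tanφ: φ̇ = rω(d cosθ + r)/(d² + r² + 2dr cosθ).
d² + r² + 2dr cosθ = |CA|² = 0.0205662 m²;  d cosθ + r = -0.086705 m.
|ω_lever| = |0.0926·9.362·-0.086705| / 0.0205662 = 3.6548 rad/s.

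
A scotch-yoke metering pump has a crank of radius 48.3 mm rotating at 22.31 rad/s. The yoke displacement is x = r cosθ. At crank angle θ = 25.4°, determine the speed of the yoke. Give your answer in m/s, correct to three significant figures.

0.462

ω = 22.31 rad/s
x = r cosθ ⇒ ẋ = −rω sinθ.
|v| = rω|sinθ| = 0.0483·22.31·|sin 25.4°| = 0.46221 m/s.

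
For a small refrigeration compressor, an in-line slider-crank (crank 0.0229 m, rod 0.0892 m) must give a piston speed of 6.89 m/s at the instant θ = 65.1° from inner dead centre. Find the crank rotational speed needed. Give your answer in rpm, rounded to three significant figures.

2850

For an in-line slider-crank, |v_piston| = rω|sinθ|·[1 + r cosθ/√(L² − r² sin²θ)].
With r = 0.0229 m, L = 0.0892 m, θ = 65.1°: the bracketed kinematic factor |dx/dθ| = 0.02308 m.
ω = v/|dx/dθ| = 6.89/0.02308 = 298.53 rad/s.
N = 60ω/(2π) = 2850.7 rpm.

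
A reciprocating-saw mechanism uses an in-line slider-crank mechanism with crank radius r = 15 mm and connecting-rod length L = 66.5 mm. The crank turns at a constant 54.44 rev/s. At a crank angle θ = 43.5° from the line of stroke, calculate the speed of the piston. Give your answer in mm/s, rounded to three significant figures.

ω = 2π·54.4 = 342.1 rad/s
For an in-line slider-crank, x = r cosθ + √(L² − r² sin²θ), so v = −rω sinθ·[1 + r cosθ/√(L² − r² sin²θ)].
With r = 0.015 m, L = 0.0665 m, θ = 43.5°: √(L² − r² sin²θ) = 0.065694 m.
v = −0.015·342.1·0.68835·[1 + 0.015·0.72537/0.065694] = -4.1168 m/s.
|v| = 4.1168 m/s = 4116.8 mm/s.

4120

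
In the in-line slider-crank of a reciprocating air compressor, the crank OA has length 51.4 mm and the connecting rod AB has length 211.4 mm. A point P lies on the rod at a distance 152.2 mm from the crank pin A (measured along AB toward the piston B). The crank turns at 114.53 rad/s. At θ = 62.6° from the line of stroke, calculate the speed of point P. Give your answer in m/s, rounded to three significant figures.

5.71

ω = 114.5 rad/s.  Crank-pin speed |V_A| = rω = 5.8868 m/s, perpendicular to OA.
Rod angle: sinφ = −(r/L) sinθ ⇒ φ = -12.466°; ω_rod = −rω cosθ/√(L²−r²sin²θ) = -13.125 rad/s.
V_P = V_A + ω_rod × AP, with AP = 0.1522 m along the rod.
Components: V_Px = −rω sinθ − a·ω_rod·sinφ = -5.6576 m/s;  V_Py = rω cosθ + a·ω_rod·cosφ = +0.75866 m/s.
|V_P| = √(V_Px² + V_Py²) = 5.7083 m/s.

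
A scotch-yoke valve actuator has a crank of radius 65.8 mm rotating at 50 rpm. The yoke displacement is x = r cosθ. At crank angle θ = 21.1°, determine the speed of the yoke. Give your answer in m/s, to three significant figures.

ω = 5.236 rad/s (from 50 rpm).
x = r cosθ ⇒ ẋ = −rω sinθ.
|v| = rω|sinθ| = 0.0658·5.236·|sin 21.1°| = 0.12403 m/s.

0.124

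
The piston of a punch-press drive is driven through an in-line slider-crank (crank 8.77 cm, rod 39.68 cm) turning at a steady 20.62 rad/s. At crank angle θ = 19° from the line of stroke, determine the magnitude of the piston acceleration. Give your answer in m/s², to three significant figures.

41.8

ω = 20.62 rad/s
x(θ) = r cosθ + √(L² − r² sin²θ); with ω constant, a = ω²·d²x/dθ².
d²x/dθ² = −r cosθ − r²(cos2θ)/√u − r⁴ sin²2θ/(4u^{3/2}),  u = L² − r² sin²θ = 0.156635 m².
Substituting r = 0.0877 m, L = 0.3968 m, θ = 19°: d²x/dθ² = -0.098326 m.
a = ω²·d²x/dθ² = (20.62)²·(-0.098326) = -41.807 m/s²;  |a| = 41.807 m/s².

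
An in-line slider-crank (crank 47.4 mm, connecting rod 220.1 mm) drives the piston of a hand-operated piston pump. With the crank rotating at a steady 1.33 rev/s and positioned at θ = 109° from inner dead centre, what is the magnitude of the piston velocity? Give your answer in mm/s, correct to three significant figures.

348

ω = 2π·1.33 = 8.357 rad/s
For an in-line slider-crank, x = r cosθ + √(L² − r² sin²θ), so v = −rω sinθ·[1 + r cosθ/√(L² − r² sin²θ)].
With r = 0.0474 m, L = 0.2201 m, θ = 109°: √(L² − r² sin²θ) = 0.21549 m.
v = −0.0474·8.357·0.94552·[1 + 0.0474·-0.32557/0.21549] = -0.3477 m/s.
|v| = 0.3477 m/s = 347.7 mm/s.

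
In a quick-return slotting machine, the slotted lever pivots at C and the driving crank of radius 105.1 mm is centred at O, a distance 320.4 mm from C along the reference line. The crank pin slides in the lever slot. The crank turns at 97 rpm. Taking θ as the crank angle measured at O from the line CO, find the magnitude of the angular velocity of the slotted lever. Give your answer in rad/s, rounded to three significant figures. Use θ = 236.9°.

0.970

ω = 10.16 rad/s (from 97 rpm).
Crank pin A relative to C: A = (d + r cosθ, r sinθ); lever angle φ = atan2(r sinθ, d + r cosθ).
Differentiating tanφ: φ̇ = rω(d cosθ + r)/(d² + r² + 2dr cosθ).
d² + r² + 2dr cosθ = |CA|² = 0.0769233 m²;  d cosθ + r = -0.069871 m.
|ω_lever| = |0.1051·10.16·-0.069871| / 0.0769233 = 0.96971 rad/s.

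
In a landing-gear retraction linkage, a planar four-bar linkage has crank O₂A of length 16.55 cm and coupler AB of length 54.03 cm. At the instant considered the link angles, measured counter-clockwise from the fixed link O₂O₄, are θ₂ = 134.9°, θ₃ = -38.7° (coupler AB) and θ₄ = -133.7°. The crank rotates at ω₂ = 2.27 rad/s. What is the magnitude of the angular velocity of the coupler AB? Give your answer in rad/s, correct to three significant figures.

ω₂ = 2.27 rad/s
Differentiating the loop-closure r₂e^{iθ₂}+r₃e^{iθ₃}=r₁+r₄e^{iθ₄} gives r₂ω₂e^{iθ₂}+r₃ω₃e^{iθ₃}=r₄ω₄e^{iθ₄}.
Eliminating the other unknown: ω₃ = r₂ω₂ sin(θ₄−θ₂) / [r₃ sin(θ₃−θ₄)].
Numerator sine = +0.99970; denominator sine = +0.99619.
Result = 0.1655·2.27·(+0.99970) / (0.5403·(+0.99619)) = +0.69777 rad/s; magnitude 0.69777 rad/s.

0.698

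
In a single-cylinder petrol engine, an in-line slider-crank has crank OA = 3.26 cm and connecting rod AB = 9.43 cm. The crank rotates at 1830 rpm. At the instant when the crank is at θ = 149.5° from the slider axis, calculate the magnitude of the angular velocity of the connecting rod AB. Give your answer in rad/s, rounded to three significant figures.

ω = 191.6 rad/s (converted from 1830 rpm).
The rod makes angle φ with the slider axis where L sinφ = r sinθ; differentiating, L cosφ·φ̇ = r ω cosθ.
L cosφ = √(L² − r² sin²θ) = 0.092837 m.
|ω_rod| = r ω |cosθ| / √(L² − r² sin²θ) = 0.0326·191.6·0.86163/0.092837 = 57.982 rad/s.

58.0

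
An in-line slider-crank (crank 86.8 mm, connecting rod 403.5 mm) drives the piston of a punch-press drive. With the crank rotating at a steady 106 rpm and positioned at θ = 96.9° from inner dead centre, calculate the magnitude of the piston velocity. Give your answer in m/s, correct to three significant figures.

0.931

ω = 2π·106/60 = 11.1 rad/s
For an in-line slider-crank, x = r cosθ + √(L² − r² sin²θ), so v = −rω sinθ·[1 + r cosθ/√(L² − r² sin²θ)].
With r = 0.0868 m, L = 0.4035 m, θ = 96.9°: √(L² − r² sin²θ) = 0.39419 m.
v = −0.0868·11.1·0.99276·[1 + 0.0868·-0.12014/0.39419] = -0.93122 m/s.
|v| = 0.93122 m/s.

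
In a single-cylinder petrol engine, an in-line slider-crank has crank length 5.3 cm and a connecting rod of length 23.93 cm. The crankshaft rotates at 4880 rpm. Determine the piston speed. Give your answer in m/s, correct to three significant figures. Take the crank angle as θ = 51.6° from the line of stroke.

24.2

ω = 2π·4880/60 = 511 rad/s
For an in-line slider-crank, x = r cosθ + √(L² − r² sin²θ), so v = −rω sinθ·[1 + r cosθ/√(L² − r² sin²θ)].
With r = 0.053 m, L = 0.2393 m, θ = 51.6°: √(L² − r² sin²θ) = 0.23567 m.
v = −0.053·511·0.78369·[1 + 0.053·0.62115/0.23567] = -24.191 m/s.
|v| = 24.191 m/s.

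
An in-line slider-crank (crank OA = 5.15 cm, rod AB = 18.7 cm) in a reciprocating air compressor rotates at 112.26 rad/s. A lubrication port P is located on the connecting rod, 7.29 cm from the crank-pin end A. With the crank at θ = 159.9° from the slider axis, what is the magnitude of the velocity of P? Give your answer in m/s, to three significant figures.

3.76

ω = 112.3 rad/s.  Crank-pin speed |V_A| = rω = 5.7814 m/s, perpendicular to OA.
Rod angle: sinφ = −(r/L) sinθ ⇒ φ = -5.431°; ω_rod = −rω cosθ/√(L²−r²sin²θ) = +29.164 rad/s.
V_P = V_A + ω_rod × AP, with AP = 0.0729 m along the rod.
Components: V_Px = −rω sinθ − a·ω_rod·sinφ = -1.7856 m/s;  V_Py = rω cosθ + a·ω_rod·cosφ = -3.3127 m/s.
|V_P| = √(V_Px² + V_Py²) = 3.7633 m/s.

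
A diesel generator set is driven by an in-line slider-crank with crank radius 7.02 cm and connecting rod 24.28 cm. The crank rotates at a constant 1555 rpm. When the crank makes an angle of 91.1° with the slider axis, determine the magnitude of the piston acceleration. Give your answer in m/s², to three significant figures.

ω = 2π·1555/60 = 162.8 rad/s
x(θ) = r cosθ + √(L² − r² sin²θ); with ω constant, a = ω²·d²x/dθ².
d²x/dθ² = −r cosθ − r²(cos2θ)/√u − r⁴ sin²2θ/(4u^{3/2}),  u = L² − r² sin²θ = 0.0540256 m².
Substituting r = 0.0702 m, L = 0.2428 m, θ = 91.1°: d²x/dθ² = +0.022533 m.
a = ω²·d²x/dθ² = (162.8)²·(+0.022533) = +597.5 m/s²;  |a| = 597.5 m/s².

598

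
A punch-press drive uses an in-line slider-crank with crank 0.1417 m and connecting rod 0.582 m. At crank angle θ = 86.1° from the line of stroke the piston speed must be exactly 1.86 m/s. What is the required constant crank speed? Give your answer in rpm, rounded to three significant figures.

124

For an in-line slider-crank, |v_piston| = rω|sinθ|·[1 + r cosθ/√(L² − r² sin²θ)].
With r = 0.1417 m, L = 0.582 m, θ = 86.1°: the bracketed kinematic factor |dx/dθ| = 0.14379 m.
ω = v/|dx/dθ| = 1.86/0.14379 = 12.936 rad/s.
N = 60ω/(2π) = 123.53 rpm.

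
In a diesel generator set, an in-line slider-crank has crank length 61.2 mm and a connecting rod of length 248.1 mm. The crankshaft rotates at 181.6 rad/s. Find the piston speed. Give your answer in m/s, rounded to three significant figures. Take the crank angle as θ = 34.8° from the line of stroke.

ω = 181.6 rad/s
For an in-line slider-crank, x = r cosθ + √(L² − r² sin²θ), so v = −rω sinθ·[1 + r cosθ/√(L² − r² sin²θ)].
With r = 0.0612 m, L = 0.2481 m, θ = 34.8°: √(L² − r² sin²θ) = 0.24563 m.
v = −0.0612·181.6·0.57071·[1 + 0.0612·0.82115/0.24563] = -7.6406 m/s.
|v| = 7.6406 m/s.

7.64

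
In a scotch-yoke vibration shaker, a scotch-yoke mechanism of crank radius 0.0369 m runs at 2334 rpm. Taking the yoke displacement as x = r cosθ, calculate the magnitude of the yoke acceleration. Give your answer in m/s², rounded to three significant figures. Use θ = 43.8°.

1590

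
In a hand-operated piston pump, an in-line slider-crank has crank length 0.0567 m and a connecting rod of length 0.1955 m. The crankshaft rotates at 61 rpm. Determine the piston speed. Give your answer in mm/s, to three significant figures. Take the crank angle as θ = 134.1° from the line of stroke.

206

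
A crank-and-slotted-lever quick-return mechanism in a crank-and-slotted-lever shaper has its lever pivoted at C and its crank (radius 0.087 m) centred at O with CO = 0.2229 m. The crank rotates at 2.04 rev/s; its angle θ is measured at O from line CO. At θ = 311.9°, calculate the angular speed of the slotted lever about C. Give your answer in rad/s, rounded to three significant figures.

3.16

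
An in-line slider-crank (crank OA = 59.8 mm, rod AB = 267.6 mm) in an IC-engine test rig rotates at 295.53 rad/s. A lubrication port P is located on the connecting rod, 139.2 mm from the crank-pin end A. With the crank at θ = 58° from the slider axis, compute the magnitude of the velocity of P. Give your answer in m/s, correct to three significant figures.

16.5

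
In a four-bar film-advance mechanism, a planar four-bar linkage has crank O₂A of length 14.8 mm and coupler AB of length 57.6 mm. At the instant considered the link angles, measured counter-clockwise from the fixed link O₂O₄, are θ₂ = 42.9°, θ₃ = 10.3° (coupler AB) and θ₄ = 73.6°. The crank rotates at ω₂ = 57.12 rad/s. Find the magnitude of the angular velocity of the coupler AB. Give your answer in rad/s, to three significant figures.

8.39

ω₂ = 57.12 rad/s
Differentiating the loop-closure r₂e^{iθ₂}+r₃e^{iθ₃}=r₁+r₄e^{iθ₄} gives r₂ω₂e^{iθ₂}+r₃ω₃e^{iθ₃}=r₄ω₄e^{iθ₄}.
Eliminating the other unknown: ω₃ = r₂ω₂ sin(θ₄−θ₂) / [r₃ sin(θ₃−θ₄)].
Numerator sine = +0.51054; denominator sine = -0.89337.
Result = 0.0148·57.12·(+0.51054) / (0.0576·(-0.89337)) = -8.3874 rad/s; magnitude 8.3874 rad/s.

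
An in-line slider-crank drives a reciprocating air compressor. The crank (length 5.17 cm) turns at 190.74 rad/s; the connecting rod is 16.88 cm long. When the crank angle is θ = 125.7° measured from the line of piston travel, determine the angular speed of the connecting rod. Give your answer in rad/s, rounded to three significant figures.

ω = 190.7 rad/s
The rod makes angle φ with the slider axis where L sinφ = r sinθ; differentiating, L cosφ·φ̇ = r ω cosθ.
L cosφ = √(L² − r² sin²θ) = 0.1635 m.
|ω_rod| = r ω |cosθ| / √(L² − r² sin²θ) = 0.0517·190.7·0.58354/0.1635 = 35.196 rad/s.

35.2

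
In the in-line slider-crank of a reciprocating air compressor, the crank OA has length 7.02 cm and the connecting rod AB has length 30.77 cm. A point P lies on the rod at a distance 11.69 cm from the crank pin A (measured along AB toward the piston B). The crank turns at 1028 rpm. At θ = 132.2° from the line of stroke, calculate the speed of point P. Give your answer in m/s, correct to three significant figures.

ω = 107.7 rad/s.  Crank-pin speed |V_A| = rω = 7.5572 m/s, perpendicular to OA.
Rod angle: sinφ = −(r/L) sinθ ⇒ φ = -9.730°; ω_rod = −rω cosθ/√(L²−r²sin²θ) = +16.738 rad/s.
V_P = V_A + ω_rod × AP, with AP = 0.1169 m along the rod.
Components: V_Px = −rω sinθ − a·ω_rod·sinφ = -5.2677 m/s;  V_Py = rω cosθ + a·ω_rod·cosφ = -3.1477 m/s.
|V_P| = √(V_Px² + V_Py²) = 6.1365 m/s.

6.14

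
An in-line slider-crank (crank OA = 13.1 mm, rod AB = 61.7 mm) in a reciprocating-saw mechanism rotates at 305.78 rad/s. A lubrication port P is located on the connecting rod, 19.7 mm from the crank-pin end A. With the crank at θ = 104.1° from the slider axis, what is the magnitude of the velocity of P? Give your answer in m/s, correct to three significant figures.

ω = 305.8 rad/s.  Crank-pin speed |V_A| = rω = 4.0057 m/s, perpendicular to OA.
Rod angle: sinφ = −(r/L) sinθ ⇒ φ = -11.883°; ω_rod = −rω cosθ/√(L²−r²sin²θ) = +16.162 rad/s.
V_P = V_A + ω_rod × AP, with AP = 0.0197 m along the rod.
Components: V_Px = −rω sinθ − a·ω_rod·sinφ = -3.8195 m/s;  V_Py = rω cosθ + a·ω_rod·cosφ = -0.66428 m/s.
|V_P| = √(V_Px² + V_Py²) = 3.8768 m/s.

3.88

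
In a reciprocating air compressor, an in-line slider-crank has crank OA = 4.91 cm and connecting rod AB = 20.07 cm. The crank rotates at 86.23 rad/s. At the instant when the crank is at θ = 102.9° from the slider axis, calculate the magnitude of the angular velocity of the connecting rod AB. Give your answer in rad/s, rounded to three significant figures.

ω = 86.23 rad/s
The rod makes angle φ with the slider axis where L sinφ = r sinθ; differentiating, L cosφ·φ̇ = r ω cosθ.
L cosφ = √(L² − r² sin²θ) = 0.19491 m.
|ω_rod| = r ω |cosθ| / √(L² − r² sin²θ) = 0.0491·86.23·0.22325/0.19491 = 4.8495 rad/s.

4.85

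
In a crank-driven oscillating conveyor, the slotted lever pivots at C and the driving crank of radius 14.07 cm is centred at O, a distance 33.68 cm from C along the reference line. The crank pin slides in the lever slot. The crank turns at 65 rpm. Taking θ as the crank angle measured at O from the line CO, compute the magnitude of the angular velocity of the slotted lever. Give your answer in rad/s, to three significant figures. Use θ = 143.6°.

ω = 6.807 rad/s (from 65 rpm).
Crank pin A relative to C: A = (d + r cosθ, r sinθ); lever angle φ = atan2(r sinθ, d + r cosθ).
Differentiating tanφ: φ̇ = rω(d cosθ + r)/(d² + r² + 2dr cosθ).
d² + r² + 2dr cosθ = |CA|² = 0.0569465 m²;  d cosθ + r = -0.13039 m.
|ω_lever| = |0.1407·6.807·-0.13039| / 0.0569465 = 2.1928 rad/s.

2.19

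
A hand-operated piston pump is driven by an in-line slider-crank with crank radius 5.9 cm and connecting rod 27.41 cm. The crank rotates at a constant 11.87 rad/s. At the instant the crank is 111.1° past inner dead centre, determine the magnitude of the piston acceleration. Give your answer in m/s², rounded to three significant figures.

ω = 11.87 rad/s
x(θ) = r cosθ + √(L² − r² sin²θ); with ω constant, a = ω²·d²x/dθ².
d²x/dθ² = −r cosθ − r²(cos2θ)/√u − r⁴ sin²2θ/(4u^{3/2}),  u = L² − r² sin²θ = 0.0721009 m².
Substituting r = 0.059 m, L = 0.2741 m, θ = 111.1°: d²x/dθ² = +0.030773 m.
a = ω²·d²x/dθ² = (11.87)²·(+0.030773) = +4.3358 m/s²;  |a| = 4.3358 m/s².

4.34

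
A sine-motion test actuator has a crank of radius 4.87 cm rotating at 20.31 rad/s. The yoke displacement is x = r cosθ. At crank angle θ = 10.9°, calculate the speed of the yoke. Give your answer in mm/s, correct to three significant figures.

187

ω = 20.31 rad/s
x = r cosθ ⇒ ẋ = −rω sinθ.
|v| = rω|sinθ| = 0.0487·20.31·|sin 10.9°| = 0.18703 m/s = 187.03 mm/s.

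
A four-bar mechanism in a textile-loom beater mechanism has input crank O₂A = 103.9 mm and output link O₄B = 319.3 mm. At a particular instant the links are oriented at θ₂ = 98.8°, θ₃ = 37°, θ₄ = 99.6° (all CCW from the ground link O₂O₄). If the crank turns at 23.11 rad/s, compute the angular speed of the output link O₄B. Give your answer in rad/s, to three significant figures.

ω₂ = 23.11 rad/s
Differentiating the loop-closure r₂e^{iθ₂}+r₃e^{iθ₃}=r₁+r₄e^{iθ₄} gives r₂ω₂e^{iθ₂}+r₃ω₃e^{iθ₃}=r₄ω₄e^{iθ₄}.
Eliminating the other unknown: ω₄ = r₂ω₂ sin(θ₂−θ₃) / [r₄ sin(θ₄−θ₃)].
Numerator sine = +0.88130; denominator sine = +0.88782.
Result = 0.1039·23.11·(+0.88130) / (0.3193·(+0.88782)) = +7.4648 rad/s; magnitude 7.4648 rad/s.

7.46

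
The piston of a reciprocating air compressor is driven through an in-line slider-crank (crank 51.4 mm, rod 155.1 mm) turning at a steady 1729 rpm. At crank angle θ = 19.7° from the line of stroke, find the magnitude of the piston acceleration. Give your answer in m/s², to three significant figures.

ω = 2π·1729/60 = 181.1 rad/s
x(θ) = r cosθ + √(L² − r² sin²θ); with ω constant, a = ω²·d²x/dθ².
d²x/dθ² = −r cosθ − r²(cos2θ)/√u − r⁴ sin²2θ/(4u^{3/2}),  u = L² − r² sin²θ = 0.0237558 m².
Substituting r = 0.0514 m, L = 0.1551 m, θ = 19.7°: d²x/dθ² = -0.061829 m.
a = ω²·d²x/dθ² = (181.1)²·(-0.061829) = -2026.9 m/s²;  |a| = 2026.9 m/s².

2030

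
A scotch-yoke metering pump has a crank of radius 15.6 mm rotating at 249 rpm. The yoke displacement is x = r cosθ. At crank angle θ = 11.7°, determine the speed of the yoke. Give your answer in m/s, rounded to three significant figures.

0.0825

ω = 26.08 rad/s (from 249 rpm).
x = r cosθ ⇒ ẋ = −rω sinθ.
|v| = rω|sinθ| = 0.0156·26.08·|sin 11.7°| = 0.082488 m/s.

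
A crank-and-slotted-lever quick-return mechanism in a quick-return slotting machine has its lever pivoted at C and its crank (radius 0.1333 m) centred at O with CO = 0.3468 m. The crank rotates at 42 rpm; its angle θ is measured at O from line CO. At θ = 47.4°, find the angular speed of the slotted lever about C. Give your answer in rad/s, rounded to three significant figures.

ω = 4.398 rad/s (from 42 rpm).
Crank pin A relative to C: A = (d + r cosθ, r sinθ); lever angle φ = atan2(r sinθ, d + r cosθ).
Differentiating tanφ: φ̇ = rω(d cosθ + r)/(d² + r² + 2dr cosθ).
d² + r² + 2dr cosθ = |CA|² = 0.200621 m²;  d cosθ + r = +0.36804 m.
|ω_lever| = |0.1333·4.398·+0.36804| / 0.200621 = 1.0755 rad/s.

1.08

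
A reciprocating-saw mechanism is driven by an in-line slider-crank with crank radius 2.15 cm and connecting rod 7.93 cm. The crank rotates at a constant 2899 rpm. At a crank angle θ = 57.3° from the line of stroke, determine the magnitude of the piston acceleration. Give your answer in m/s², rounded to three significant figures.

ω = 2π·2899/60 = 303.6 rad/s
x(θ) = r cosθ + √(L² − r² sin²θ); with ω constant, a = ω²·d²x/dθ².
d²x/dθ² = −r cosθ − r²(cos2θ)/√u − r⁴ sin²2θ/(4u^{3/2}),  u = L² − r² sin²θ = 0.00596115 m².
Substituting r = 0.0215 m, L = 0.0793 m, θ = 57.3°: d²x/dθ² = -0.0092188 m.
a = ω²·d²x/dθ² = (303.6)²·(-0.0092188) = -849.63 m/s²;  |a| = 849.63 m/s².

850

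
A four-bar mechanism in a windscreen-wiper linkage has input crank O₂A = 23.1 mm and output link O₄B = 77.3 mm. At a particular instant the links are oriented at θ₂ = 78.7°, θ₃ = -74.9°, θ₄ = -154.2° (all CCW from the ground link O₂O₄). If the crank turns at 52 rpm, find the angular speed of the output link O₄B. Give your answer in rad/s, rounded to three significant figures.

0.736

ω₂ = 5.445 rad/s (from 52 rpm).
Differentiating the loop-closure r₂e^{iθ₂}+r₃e^{iθ₃}=r₁+r₄e^{iθ₄} gives r₂ω₂e^{iθ₂}+r₃ω₃e^{iθ₃}=r₄ω₄e^{iθ₄}.
Eliminating the other unknown: ω₄ = r₂ω₂ sin(θ₂−θ₃) / [r₄ sin(θ₄−θ₃)].
Numerator sine = +0.44464; denominator sine = -0.98261.
Result = 0.0231·5.445·(+0.44464) / (0.0773·(-0.98261)) = -0.73635 rad/s; magnitude 0.73635 rad/s.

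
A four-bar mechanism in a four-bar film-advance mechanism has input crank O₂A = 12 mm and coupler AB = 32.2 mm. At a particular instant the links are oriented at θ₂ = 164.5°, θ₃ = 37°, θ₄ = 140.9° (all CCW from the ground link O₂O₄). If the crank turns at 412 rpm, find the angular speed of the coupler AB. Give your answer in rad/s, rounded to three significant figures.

6.63

ω₂ = 43.14 rad/s (from 412 rpm).
Differentiating the loop-closure r₂e^{iθ₂}+r₃e^{iθ₃}=r₁+r₄e^{iθ₄} gives r₂ω₂e^{iθ₂}+r₃ω₃e^{iθ₃}=r₄ω₄e^{iθ₄}.
Eliminating the other unknown: ω₃ = r₂ω₂ sin(θ₄−θ₂) / [r₃ sin(θ₃−θ₄)].
Numerator sine = -0.40035; denominator sine = -0.97072.
Result = 0.012·43.14·(-0.40035) / (0.0322·(-0.97072)) = +6.6313 rad/s; magnitude 6.6313 rad/s.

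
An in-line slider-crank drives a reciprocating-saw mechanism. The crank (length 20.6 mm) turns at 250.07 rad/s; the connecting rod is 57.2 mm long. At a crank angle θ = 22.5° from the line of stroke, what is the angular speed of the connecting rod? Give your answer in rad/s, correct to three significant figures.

84.0

ω = 250.1 rad/s
The rod makes angle φ with the slider axis where L sinφ = r sinθ; differentiating, L cosφ·φ̇ = r ω cosθ.
L cosφ = √(L² − r² sin²θ) = 0.056654 m.
|ω_rod| = r ω |cosθ| / √(L² − r² sin²θ) = 0.0206·250.1·0.92388/0.056654 = 84.006 rad/s.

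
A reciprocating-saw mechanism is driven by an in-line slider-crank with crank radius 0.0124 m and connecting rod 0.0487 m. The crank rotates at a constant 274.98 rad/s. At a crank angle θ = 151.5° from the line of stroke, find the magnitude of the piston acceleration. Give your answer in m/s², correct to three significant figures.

ω = 275 rad/s
x(θ) = r cosθ + √(L² − r² sin²θ); with ω constant, a = ω²·d²x/dθ².
d²x/dθ² = −r cosθ − r²(cos2θ)/√u − r⁴ sin²2θ/(4u^{3/2}),  u = L² − r² sin²θ = 0.00233668 m².
Substituting r = 0.0124 m, L = 0.0487 m, θ = 151.5°: d²x/dθ² = +0.0091281 m.
a = ω²·d²x/dθ² = (275)²·(+0.0091281) = +690.21 m/s²;  |a| = 690.21 m/s².

690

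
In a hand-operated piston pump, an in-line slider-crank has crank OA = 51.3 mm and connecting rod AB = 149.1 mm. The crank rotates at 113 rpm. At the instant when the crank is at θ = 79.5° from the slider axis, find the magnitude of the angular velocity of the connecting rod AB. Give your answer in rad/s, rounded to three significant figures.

0.788

ω = 11.83 rad/s (converted from 113 rpm).
The rod makes angle φ with the slider axis where L sinφ = r sinθ; differentiating, L cosφ·φ̇ = r ω cosθ.
L cosφ = √(L² − r² sin²θ) = 0.14031 m.
|ω_rod| = r ω |cosθ| / √(L² − r² sin²θ) = 0.0513·11.83·0.18224/0.14031 = 0.78845 rad/s.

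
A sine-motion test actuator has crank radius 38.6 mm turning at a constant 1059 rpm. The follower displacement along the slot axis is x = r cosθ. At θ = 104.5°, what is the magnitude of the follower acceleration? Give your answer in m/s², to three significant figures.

119

ω = 110.9 rad/s (from 1059 rpm).
x = r cosθ ⇒ ẍ = −rω² cosθ (ω constant).
|a| = rω²|cosθ| = 0.0386·(110.9)²·|cos 104.5°| = 118.86 m/s².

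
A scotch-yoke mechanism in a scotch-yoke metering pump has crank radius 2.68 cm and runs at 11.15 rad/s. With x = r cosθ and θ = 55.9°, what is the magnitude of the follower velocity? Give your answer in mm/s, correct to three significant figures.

247

ω = 11.15 rad/s
x = r cosθ ⇒ ẋ = −rω sinθ.
|v| = rω|sinθ| = 0.0268·11.15·|sin 55.9°| = 0.24744 m/s = 247.44 mm/s.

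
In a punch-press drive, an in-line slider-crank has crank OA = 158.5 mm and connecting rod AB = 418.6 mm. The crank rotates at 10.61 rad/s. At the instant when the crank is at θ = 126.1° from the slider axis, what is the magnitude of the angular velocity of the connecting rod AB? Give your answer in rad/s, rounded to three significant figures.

2.49

ω = 10.61 rad/s
The rod makes angle φ with the slider axis where L sinφ = r sinθ; differentiating, L cosφ·φ̇ = r ω cosθ.
L cosφ = √(L² − r² sin²θ) = 0.39853 m.
|ω_rod| = r ω |cosθ| / √(L² − r² sin²θ) = 0.1585·10.61·0.58920/0.39853 = 2.4863 rad/s.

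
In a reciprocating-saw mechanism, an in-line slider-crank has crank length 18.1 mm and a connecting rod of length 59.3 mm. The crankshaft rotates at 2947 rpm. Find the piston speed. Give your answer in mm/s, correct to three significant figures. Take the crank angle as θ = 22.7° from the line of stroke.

ω = 2π·2947/60 = 308.6 rad/s
For an in-line slider-crank, x = r cosθ + √(L² − r² sin²θ), so v = −rω sinθ·[1 + r cosθ/√(L² − r² sin²θ)].
With r = 0.0181 m, L = 0.0593 m, θ = 22.7°: √(L² − r² sin²θ) = 0.058887 m.
v = −0.0181·308.6·0.38591·[1 + 0.0181·0.92254/0.058887] = -2.7668 m/s.
|v| = 2.7668 m/s = 2766.8 mm/s.

2770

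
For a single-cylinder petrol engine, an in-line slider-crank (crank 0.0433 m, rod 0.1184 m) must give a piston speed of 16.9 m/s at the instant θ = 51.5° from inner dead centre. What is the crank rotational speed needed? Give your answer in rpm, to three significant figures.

3850

For an in-line slider-crank, |v_piston| = rω|sinθ|·[1 + r cosθ/√(L² − r² sin²θ)].
With r = 0.0433 m, L = 0.1184 m, θ = 51.5°: the bracketed kinematic factor |dx/dθ| = 0.041938 m.
ω = v/|dx/dθ| = 16.9/0.041938 = 402.97 rad/s.
N = 60ω/(2π) = 3848.1 rpm.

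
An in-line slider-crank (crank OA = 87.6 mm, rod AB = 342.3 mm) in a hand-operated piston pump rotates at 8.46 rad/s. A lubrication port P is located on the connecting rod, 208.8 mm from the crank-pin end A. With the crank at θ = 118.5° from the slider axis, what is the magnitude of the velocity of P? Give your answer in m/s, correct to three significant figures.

0.617

ω = 8.46 rad/s.  Crank-pin speed |V_A| = rω = 0.7411 m/s, perpendicular to OA.
Rod angle: sinφ = −(r/L) sinθ ⇒ φ = -12.997°; ω_rod = −rω cosθ/√(L²−r²sin²θ) = +1.0602 rad/s.
V_P = V_A + ω_rod × AP, with AP = 0.2088 m along the rod.
Components: V_Px = −rω sinθ − a·ω_rod·sinφ = -0.6015 m/s;  V_Py = rω cosθ + a·ω_rod·cosφ = -0.13792 m/s.
|V_P| = √(V_Px² + V_Py²) = 0.61711 m/s.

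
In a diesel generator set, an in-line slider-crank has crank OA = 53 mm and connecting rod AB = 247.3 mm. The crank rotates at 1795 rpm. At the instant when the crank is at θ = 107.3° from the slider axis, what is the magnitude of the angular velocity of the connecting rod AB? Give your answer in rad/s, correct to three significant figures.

ω = 188 rad/s (converted from 1795 rpm).
The rod makes angle φ with the slider axis where L sinφ = r sinθ; differentiating, L cosφ·φ̇ = r ω cosθ.
L cosφ = √(L² − r² sin²θ) = 0.24207 m.
|ω_rod| = r ω |cosθ| / √(L² − r² sin²θ) = 0.053·188·0.29737/0.24207 = 12.239 rad/s.

12.2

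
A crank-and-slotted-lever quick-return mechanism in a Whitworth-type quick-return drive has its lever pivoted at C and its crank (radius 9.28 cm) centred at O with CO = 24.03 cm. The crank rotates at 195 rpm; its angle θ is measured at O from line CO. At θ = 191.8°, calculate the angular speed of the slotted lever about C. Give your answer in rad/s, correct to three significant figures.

ω = 20.42 rad/s (from 195 rpm).
Crank pin A relative to C: A = (d + r cosθ, r sinθ); lever angle φ = atan2(r sinθ, d + r cosθ).
Differentiating tanφ: φ̇ = rω(d cosθ + r)/(d² + r² + 2dr cosθ).
d² + r² + 2dr cosθ = |CA|² = 0.0226988 m²;  d cosθ + r = -0.14242 m.
|ω_lever| = |0.0928·20.42·-0.14242| / 0.0226988 = 11.89 rad/s.

11.9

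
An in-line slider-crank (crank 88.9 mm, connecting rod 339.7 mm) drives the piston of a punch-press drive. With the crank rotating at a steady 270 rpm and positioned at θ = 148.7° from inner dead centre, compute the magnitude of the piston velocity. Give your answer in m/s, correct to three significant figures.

1.01

ω = 2π·270/60 = 28.27 rad/s
For an in-line slider-crank, x = r cosθ + √(L² − r² sin²θ), so v = −rω sinθ·[1 + r cosθ/√(L² − r² sin²θ)].
With r = 0.0889 m, L = 0.3397 m, θ = 148.7°: √(L² − r² sin²θ) = 0.33655 m.
v = −0.0889·28.27·0.51952·[1 + 0.0889·-0.85446/0.33655] = -1.0111 m/s.
|v| = 1.0111 m/s.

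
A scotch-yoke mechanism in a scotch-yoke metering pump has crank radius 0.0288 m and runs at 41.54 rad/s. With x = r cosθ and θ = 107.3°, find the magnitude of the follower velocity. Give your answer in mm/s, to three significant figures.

1140

ω = 41.54 rad/s
x = r cosθ ⇒ ẋ = −rω sinθ.
|v| = rω|sinθ| = 0.0288·41.54·|sin 107.3°| = 1.1422 m/s = 1142.2 mm/s.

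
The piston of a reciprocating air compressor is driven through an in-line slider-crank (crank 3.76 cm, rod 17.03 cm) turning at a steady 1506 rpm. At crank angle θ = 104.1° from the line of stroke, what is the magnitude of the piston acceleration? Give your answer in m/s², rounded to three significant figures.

ω = 2π·1506/60 = 157.7 rad/s
x(θ) = r cosθ + √(L² − r² sin²θ); with ω constant, a = ω²·d²x/dθ².
d²x/dθ² = −r cosθ − r²(cos2θ)/√u − r⁴ sin²2θ/(4u^{3/2}),  u = L² − r² sin²θ = 0.0276722 m².
Substituting r = 0.0376 m, L = 0.1703 m, θ = 104.1°: d²x/dθ² = +0.016626 m.
a = ω²·d²x/dθ² = (157.7)²·(+0.016626) = +413.51 m/s²;  |a| = 413.51 m/s².

414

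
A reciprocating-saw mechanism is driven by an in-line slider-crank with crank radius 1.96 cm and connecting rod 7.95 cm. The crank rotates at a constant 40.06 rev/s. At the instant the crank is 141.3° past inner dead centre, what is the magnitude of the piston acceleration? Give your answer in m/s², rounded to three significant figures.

897

ω = 2π·40.1 = 251.7 rad/s
x(θ) = r cosθ + √(L² − r² sin²θ); with ω constant, a = ω²·d²x/dθ².
d²x/dθ² = −r cosθ − r²(cos2θ)/√u − r⁴ sin²2θ/(4u^{3/2}),  u = L² − r² sin²θ = 0.00617007 m².
Substituting r = 0.0196 m, L = 0.0795 m, θ = 141.3°: d²x/dθ² = +0.014157 m.
a = ω²·d²x/dθ² = (251.7)²·(+0.014157) = +896.92 m/s²;  |a| = 896.92 m/s².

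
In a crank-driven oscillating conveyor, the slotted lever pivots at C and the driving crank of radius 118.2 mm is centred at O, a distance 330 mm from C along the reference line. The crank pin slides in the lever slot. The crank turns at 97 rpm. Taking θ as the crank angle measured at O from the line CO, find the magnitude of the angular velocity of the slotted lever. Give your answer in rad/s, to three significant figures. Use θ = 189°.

ω = 10.16 rad/s (from 97 rpm).
Crank pin A relative to C: A = (d + r cosθ, r sinθ); lever angle φ = atan2(r sinθ, d + r cosθ).
Differentiating tanφ: φ̇ = rω(d cosθ + r)/(d² + r² + 2dr cosθ).
d² + r² + 2dr cosθ = |CA|² = 0.0458197 m²;  d cosθ + r = -0.20774 m.
|ω_lever| = |0.1182·10.16·-0.20774| / 0.0458197 = 5.4435 rad/s.

5.44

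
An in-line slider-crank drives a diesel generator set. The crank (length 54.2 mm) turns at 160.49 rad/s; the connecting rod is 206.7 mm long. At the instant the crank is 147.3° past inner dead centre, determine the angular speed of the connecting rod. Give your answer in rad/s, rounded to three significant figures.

35.8

ω = 160.5 rad/s
The rod makes angle φ with the slider axis where L sinφ = r sinθ; differentiating, L cosφ·φ̇ = r ω cosθ.
L cosφ = √(L² − r² sin²θ) = 0.20462 m.
|ω_rod| = r ω |cosθ| / √(L² − r² sin²θ) = 0.0542·160.5·0.84151/0.20462 = 35.774 rad/s.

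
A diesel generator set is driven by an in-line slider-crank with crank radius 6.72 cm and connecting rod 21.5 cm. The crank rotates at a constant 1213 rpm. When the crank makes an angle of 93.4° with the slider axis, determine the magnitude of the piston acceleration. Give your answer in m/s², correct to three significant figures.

ω = 2π·1213/60 = 127 rad/s
x(θ) = r cosθ + √(L² − r² sin²θ); with ω constant, a = ω²·d²x/dθ².
d²x/dθ² = −r cosθ − r²(cos2θ)/√u − r⁴ sin²2θ/(4u^{3/2}),  u = L² − r² sin²θ = 0.041725 m².
Substituting r = 0.0672 m, L = 0.215 m, θ = 93.4°: d²x/dθ² = +0.025929 m.
a = ω²·d²x/dθ² = (127)²·(+0.025929) = +418.37 m/s²;  |a| = 418.37 m/s².

418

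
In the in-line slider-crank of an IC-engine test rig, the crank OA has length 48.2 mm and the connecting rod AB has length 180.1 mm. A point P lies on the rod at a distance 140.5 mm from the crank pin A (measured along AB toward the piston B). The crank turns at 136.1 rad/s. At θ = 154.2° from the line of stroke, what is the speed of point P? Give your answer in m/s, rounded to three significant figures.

2.65

ω = 136.1 rad/s.  Crank-pin speed |V_A| = rω = 6.56 m/s, perpendicular to OA.
Rod angle: sinφ = −(r/L) sinθ ⇒ φ = -6.689°; ω_rod = −rω cosθ/√(L²−r²sin²θ) = +33.018 rad/s.
V_P = V_A + ω_rod × AP, with AP = 0.1405 m along the rod.
Components: V_Px = −rω sinθ − a·ω_rod·sinφ = -2.3148 m/s;  V_Py = rω cosθ + a·ω_rod·cosφ = -1.2986 m/s.
|V_P| = √(V_Px² + V_Py²) = 2.6542 m/s.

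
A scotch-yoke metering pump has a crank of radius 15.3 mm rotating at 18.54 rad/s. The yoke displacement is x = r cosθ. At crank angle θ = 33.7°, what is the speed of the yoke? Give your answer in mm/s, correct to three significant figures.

157

ω = 18.54 rad/s
x = r cosθ ⇒ ẋ = −rω sinθ.
|v| = rω|sinθ| = 0.0153·18.54·|sin 33.7°| = 0.15739 m/s = 157.39 mm/s.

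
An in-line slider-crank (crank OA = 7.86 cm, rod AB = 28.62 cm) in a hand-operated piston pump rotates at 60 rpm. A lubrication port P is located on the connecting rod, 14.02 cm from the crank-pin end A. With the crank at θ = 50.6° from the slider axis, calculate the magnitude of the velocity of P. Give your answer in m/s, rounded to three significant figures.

0.445

ω = 6.283 rad/s.  Crank-pin speed |V_A| = rω = 0.49386 m/s, perpendicular to OA.
Rod angle: sinφ = −(r/L) sinθ ⇒ φ = -12.252°; ω_rod = −rω cosθ/√(L²−r²sin²θ) = -1.1208 rad/s.
V_P = V_A + ω_rod × AP, with AP = 0.1402 m along the rod.
Components: V_Px = −rω sinθ − a·ω_rod·sinφ = -0.41497 m/s;  V_Py = rω cosθ + a·ω_rod·cosφ = +0.15991 m/s.
|V_P| = √(V_Px² + V_Py²) = 0.44471 m/s.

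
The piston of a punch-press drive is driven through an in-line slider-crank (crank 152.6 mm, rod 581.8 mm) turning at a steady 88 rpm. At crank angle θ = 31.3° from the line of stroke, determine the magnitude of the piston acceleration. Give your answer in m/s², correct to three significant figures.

12.7

ω = 2π·88/60 = 9.215 rad/s
x(θ) = r cosθ + √(L² − r² sin²θ); with ω constant, a = ω²·d²x/dθ².
d²x/dθ² = −r cosθ − r²(cos2θ)/√u − r⁴ sin²2θ/(4u^{3/2}),  u = L² − r² sin²θ = 0.332206 m².
Substituting r = 0.1526 m, L = 0.5818 m, θ = 31.3°: d²x/dθ² = -0.14954 m.
a = ω²·d²x/dθ² = (9.215)²·(-0.14954) = -12.699 m/s²;  |a| = 12.699 m/s².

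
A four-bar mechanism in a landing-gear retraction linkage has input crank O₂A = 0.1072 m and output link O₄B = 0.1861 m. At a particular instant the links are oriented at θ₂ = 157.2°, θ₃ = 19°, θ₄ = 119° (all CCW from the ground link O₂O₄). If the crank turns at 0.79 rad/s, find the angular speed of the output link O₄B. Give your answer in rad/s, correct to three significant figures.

ω₂ = 0.79 rad/s
Differentiating the loop-closure r₂e^{iθ₂}+r₃e^{iθ₃}=r₁+r₄e^{iθ₄} gives r₂ω₂e^{iθ₂}+r₃ω₃e^{iθ₃}=r₄ω₄e^{iθ₄}.
Eliminating the other unknown: ω₄ = r₂ω₂ sin(θ₂−θ₃) / [r₄ sin(θ₄−θ₃)].
Numerator sine = +0.66653; denominator sine = +0.98481.
Result = 0.1072·0.79·(+0.66653) / (0.1861·(+0.98481)) = +0.308 rad/s; magnitude 0.308 rad/s.

0.308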